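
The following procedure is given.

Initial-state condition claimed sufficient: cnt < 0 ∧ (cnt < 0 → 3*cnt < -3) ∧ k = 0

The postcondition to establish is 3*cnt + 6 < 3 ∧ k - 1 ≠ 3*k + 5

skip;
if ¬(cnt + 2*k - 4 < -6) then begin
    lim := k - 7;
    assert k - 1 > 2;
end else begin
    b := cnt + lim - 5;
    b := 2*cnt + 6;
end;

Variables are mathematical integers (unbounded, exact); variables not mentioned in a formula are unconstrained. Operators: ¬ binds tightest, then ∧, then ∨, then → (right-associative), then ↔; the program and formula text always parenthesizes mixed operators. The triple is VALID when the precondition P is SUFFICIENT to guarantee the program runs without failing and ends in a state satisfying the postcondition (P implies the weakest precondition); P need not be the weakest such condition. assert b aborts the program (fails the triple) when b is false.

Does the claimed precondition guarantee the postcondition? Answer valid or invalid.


Working backward. After the program, the postcondition 3*cnt + 6 < 3 ∧ k - 1 ≠ 3*k + 5 must hold; in canonical form it is 3*cnt < -3 ∧ 2*k ≠ -6.
Then branch requires k > 3 ∧ 3*cnt < -3 ∧ 2*k ≠ -6; else branch requires 3*cnt < -3 ∧ 2*k ≠ -6.
Before the if: ((¬(cnt + 2*k < -2)) → (k > 3 ∧ 3*cnt < -3 ∧ 2*k ≠ -6)) ∧ (cnt + 2*k < -2 → (3*cnt < -3 ∧ 2*k ≠ -6))
Before skip: ((¬(cnt + 2*k < -2)) → (k > 3 ∧ 3*cnt < -3 ∧ 2*k ≠ -6)) ∧ (cnt + 2*k < -2 → (3*cnt < -3 ∧ 2*k ≠ -6))
The weakest precondition is ((¬(cnt + 2*k < -2)) → (k > 3 ∧ 3*cnt < -3 ∧ 2*k ≠ -6)) ∧ (cnt + 2*k < -2 → (3*cnt < -3 ∧ 2*k ≠ -6)).
Check whether cnt < 0 ∧ (cnt < 0 → 3*cnt < -3) ∧ k = 0 implies it.
Countermodel: at the initial state cnt = -2, k = 0, the precondition holds but the weakest precondition fails.
Answer: invalid


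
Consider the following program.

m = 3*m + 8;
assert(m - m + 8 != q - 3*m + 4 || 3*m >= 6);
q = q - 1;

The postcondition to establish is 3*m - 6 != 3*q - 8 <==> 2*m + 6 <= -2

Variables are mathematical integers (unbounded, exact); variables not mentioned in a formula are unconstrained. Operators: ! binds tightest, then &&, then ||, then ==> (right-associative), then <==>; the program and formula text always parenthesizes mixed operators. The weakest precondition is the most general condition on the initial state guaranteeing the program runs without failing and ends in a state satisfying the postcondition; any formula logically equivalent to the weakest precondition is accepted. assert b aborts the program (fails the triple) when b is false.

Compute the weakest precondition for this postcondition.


Working backward. After the program, the postcondition 3*m - 6 != 3*q - 8 <==> 2*m + 6 <= -2 must hold; in canonical form it is 3*m != 3*q - 2 <==> 2*m <= -8.
Before q := q - 1: 3*m != 3*q - 5 <==> 2*m <= -8
Before assert m - m + 8 != q - 3*m + 4 || 3*m >= 6: (3*m != q - 4 || 3*m >= 6) && (3*m != 3*q - 5 <==> 2*m <= -8)
Before m := 3*m + 8: (9*m != q - 28 || 9*m >= -18) && (9*m != 3*q - 29 <==> 6*m <= -24)
Answer: WP = (9*m != q - 28 || 9*m >= -18) && (9*m != 3*q - 29 <==> 6*m <= -24)


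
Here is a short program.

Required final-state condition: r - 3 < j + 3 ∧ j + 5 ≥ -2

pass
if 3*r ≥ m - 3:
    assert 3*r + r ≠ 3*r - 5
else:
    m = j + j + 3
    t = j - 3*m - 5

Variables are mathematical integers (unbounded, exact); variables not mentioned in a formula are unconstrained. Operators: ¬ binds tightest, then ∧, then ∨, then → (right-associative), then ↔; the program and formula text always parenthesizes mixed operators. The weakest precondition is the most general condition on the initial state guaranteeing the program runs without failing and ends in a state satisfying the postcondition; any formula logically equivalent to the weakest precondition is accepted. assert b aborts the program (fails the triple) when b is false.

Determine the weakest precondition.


Working backward. After the program, the postcondition r - 3 < j + 3 ∧ j + 5 ≥ -2 must hold; in canonical form it is r < j + 6 ∧ j ≥ -7.
Then branch requires r ≠ -5 ∧ r < j + 6 ∧ j ≥ -7; else branch requires r < j + 6 ∧ j ≥ -7.
Before the if: (3*r ≥ m - 3 → (r ≠ -5 ∧ r < j + 6 ∧ j ≥ -7)) ∧ ((¬(3*r ≥ m - 3)) → (r < j + 6 ∧ j ≥ -7))
Before skip: (3*r ≥ m - 3 → (r ≠ -5 ∧ r < j + 6 ∧ j ≥ -7)) ∧ ((¬(3*r ≥ m - 3)) → (r < j + 6 ∧ j ≥ -7))
Answer: WP = (3*r ≥ m - 3 → (r ≠ -5 ∧ r < j + 6 ∧ j ≥ -7)) ∧ ((¬(3*r ≥ m - 3)) → (r < j + 6 ∧ j ≥ -7))


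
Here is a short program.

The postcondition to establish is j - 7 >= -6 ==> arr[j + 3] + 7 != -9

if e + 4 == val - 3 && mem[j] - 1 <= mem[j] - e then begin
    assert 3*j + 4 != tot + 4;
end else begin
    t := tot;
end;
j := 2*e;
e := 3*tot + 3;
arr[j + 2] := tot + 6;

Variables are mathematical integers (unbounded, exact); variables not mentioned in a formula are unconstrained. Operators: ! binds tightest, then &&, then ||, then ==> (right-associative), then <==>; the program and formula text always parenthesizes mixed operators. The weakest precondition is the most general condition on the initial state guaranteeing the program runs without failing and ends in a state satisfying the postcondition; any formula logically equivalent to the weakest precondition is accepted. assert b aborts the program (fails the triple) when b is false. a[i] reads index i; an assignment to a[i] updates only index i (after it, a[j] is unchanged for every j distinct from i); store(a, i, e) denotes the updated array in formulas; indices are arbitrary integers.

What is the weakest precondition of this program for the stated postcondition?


Working backward. After the program, the postcondition j - 7 >= -6 ==> arr[j + 3] + 7 != -9 must hold; in canonical form it is j >= 1 ==> arr[j + 3] != -16.
Before arr[j + 2] := tot + 6: j >= 1 ==> store(arr, j + 2, tot + 6)[j + 3] != -16
Before e := 3*tot + 3: j >= 1 ==> store(arr, j + 2, tot + 6)[j + 3] != -16
Before j := 2*e: 2*e >= 1 ==> store(arr, 2*e + 2, tot + 6)[2*e + 3] != -16
Then branch requires 3*j != tot && (2*e >= 1 ==> store(arr, 2*e + 2, tot + 6)[2*e + 3] != -16); else branch requires 2*e >= 1 ==> store(arr, 2*e + 2, tot + 6)[2*e + 3] != -16.
Before the if: ((e == val - 7 && e <= 1) ==> (3*j != tot && (2*e >= 1 ==> store(arr, 2*e + 2, tot + 6)[2*e + 3] != -16))) && ((!(e == val - 7 && e <= 1)) ==> (2*e >= 1 ==> store(arr, 2*e + 2, tot + 6)[2*e + 3] != -16))
Answer: WP = ((e == val - 7 && e <= 1) ==> (3*j != tot && (2*e >= 1 ==> store(arr, 2*e + 2, tot + 6)[2*e + 3] != -16))) && ((!(e == val - 7 && e <= 1)) ==> (2*e >= 1 ==> store(arr, 2*e + 2, tot + 6)[2*e + 3] != -16))


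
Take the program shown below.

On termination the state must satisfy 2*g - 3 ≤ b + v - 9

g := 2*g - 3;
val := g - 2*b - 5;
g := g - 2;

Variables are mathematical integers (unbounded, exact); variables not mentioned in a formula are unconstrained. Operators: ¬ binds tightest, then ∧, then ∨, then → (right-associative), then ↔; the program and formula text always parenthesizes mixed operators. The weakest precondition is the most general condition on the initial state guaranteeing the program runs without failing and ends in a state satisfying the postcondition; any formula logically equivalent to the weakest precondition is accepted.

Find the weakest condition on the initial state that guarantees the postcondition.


Working backward. After the program, the postcondition 2*g - 3 ≤ b + v - 9 must hold; in canonical form it is 2*g ≤ b + v - 6.
Before g := g - 2: 2*g ≤ b + v - 2
Before val := g - 2*b - 5: 2*g ≤ b + v - 2
Before g := 2*g - 3: 4*g ≤ b + v + 4
Answer: WP = 4*g ≤ b + v + 4


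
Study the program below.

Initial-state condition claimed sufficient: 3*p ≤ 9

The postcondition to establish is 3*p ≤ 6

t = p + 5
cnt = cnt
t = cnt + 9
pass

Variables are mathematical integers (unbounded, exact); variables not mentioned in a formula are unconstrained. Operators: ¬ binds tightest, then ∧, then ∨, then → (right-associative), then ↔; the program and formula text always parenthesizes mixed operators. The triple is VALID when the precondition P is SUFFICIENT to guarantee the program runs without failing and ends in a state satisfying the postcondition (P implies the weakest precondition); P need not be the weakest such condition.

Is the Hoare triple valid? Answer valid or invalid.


Working backward. After the program, 3*p ≤ 6 must hold.
Before skip: 3*p ≤ 6
Before t := cnt + 9: 3*p ≤ 6
Before cnt := cnt: 3*p ≤ 6
Before t := p + 5: 3*p ≤ 6
The weakest precondition is 3*p ≤ 6.
Check whether 3*p ≤ 9 implies it.
Countermodel: at the initial state p = 3, the precondition holds but the weakest precondition fails.
Answer: invalid


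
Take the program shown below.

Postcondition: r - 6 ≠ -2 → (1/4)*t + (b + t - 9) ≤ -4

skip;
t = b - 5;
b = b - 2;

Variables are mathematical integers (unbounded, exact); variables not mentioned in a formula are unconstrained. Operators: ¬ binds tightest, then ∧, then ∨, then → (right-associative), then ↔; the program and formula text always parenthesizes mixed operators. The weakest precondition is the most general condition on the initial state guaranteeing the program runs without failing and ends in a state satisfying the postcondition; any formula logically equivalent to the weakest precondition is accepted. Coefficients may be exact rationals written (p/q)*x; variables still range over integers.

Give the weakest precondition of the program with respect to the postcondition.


Working backward. After the program, the postcondition r - 6 ≠ -2 → (1/4)*t + (b + t - 9) ≤ -4 must hold; in canonical form it is r ≠ 4 → b + (5/4)*t ≤ 5.
Before b := b - 2: r ≠ 4 → b + (5/4)*t ≤ 7
Before t := b - 5: r ≠ 4 → (9/4)*b ≤ 53/4
Before skip: r ≠ 4 → (9/4)*b ≤ 53/4
Answer: WP = r ≠ 4 → (9/4)*b ≤ 53/4


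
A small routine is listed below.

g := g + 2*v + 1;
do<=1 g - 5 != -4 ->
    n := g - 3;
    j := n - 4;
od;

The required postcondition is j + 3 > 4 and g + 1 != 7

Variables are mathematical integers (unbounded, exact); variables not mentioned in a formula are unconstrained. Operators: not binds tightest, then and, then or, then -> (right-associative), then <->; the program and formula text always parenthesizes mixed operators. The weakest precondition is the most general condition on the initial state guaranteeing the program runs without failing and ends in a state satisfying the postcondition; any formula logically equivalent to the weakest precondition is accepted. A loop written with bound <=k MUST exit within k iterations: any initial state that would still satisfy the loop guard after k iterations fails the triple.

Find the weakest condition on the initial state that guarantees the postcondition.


Working backward. After the program, the postcondition j + 3 > 4 and g + 1 != 7 must hold; in canonical form it is j > 1 and g != 6.
Before the loop (bound <=1), unroll the exhaustion recursion (WP_0 = exit-now case; WP_j = one more guarded iteration, up to j = 1):
  WP_0: (not (g != 1)) and j > 1 and g != 6
  WP_1: (g != 1 -> ((not (g != 1)) and g > 8 and g != 6)) and ((not (g != 1)) -> (j > 1 and g != 6))
So before the loop: (g != 1 -> ((not (g != 1)) and g > 8 and g != 6)) and ((not (g != 1)) -> (j > 1 and g != 6))
Before g := g + 2*v + 1: (g + 2*v != 0 -> ((not (g + 2*v != 0)) and g + 2*v > 7 and g + 2*v != 5)) and ((not (g + 2*v != 0)) -> (j > 1 and g + 2*v != 5))
Answer: WP = (g + 2*v != 0 -> ((not (g + 2*v != 0)) and g + 2*v > 7 and g + 2*v != 5)) and ((not (g + 2*v != 0)) -> (j > 1 and g + 2*v != 5))


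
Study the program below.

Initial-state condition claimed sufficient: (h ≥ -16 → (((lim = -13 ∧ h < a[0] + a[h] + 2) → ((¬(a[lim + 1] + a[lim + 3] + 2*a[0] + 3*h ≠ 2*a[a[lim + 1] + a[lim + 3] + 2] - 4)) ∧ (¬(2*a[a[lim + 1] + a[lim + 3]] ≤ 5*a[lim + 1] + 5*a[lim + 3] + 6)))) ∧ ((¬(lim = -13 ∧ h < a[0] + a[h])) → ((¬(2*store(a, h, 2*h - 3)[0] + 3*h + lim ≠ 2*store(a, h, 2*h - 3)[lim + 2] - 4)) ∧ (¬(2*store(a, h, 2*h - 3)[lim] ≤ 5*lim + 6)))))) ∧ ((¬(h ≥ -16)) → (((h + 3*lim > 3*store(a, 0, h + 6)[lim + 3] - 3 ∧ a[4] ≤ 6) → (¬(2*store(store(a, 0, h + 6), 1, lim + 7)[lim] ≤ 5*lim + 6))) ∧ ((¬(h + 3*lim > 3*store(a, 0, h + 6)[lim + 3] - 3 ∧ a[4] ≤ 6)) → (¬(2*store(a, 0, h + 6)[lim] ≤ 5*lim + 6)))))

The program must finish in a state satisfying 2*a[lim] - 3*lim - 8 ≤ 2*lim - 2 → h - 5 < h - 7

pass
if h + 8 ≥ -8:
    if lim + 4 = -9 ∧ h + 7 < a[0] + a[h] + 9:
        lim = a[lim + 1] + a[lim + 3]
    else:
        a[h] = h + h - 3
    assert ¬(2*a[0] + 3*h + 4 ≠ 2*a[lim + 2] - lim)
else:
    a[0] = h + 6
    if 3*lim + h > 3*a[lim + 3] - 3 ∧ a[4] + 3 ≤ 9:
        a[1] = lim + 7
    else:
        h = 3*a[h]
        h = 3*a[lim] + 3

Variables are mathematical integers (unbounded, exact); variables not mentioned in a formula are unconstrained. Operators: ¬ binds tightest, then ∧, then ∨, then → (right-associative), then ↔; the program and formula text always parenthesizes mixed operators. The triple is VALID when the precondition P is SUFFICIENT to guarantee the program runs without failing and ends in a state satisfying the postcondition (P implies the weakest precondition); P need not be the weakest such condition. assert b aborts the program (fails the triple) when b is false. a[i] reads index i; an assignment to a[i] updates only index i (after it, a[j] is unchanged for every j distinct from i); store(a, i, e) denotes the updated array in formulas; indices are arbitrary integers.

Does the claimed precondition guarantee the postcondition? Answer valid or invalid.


Working backward. After the program, the postcondition 2*a[lim] - 3*lim - 8 ≤ 2*lim - 2 → h - 5 < h - 7 must hold; in canonical form it is ¬(2*a[lim] ≤ 5*lim + 6).
Then branch requires ((lim = -13 ∧ h < a[0] + a[h] + 2) → ((¬(a[lim + 1] + a[lim + 3] + 2*a[0] + 3*h ≠ 2*a[a[lim + 1] + a[lim + 3] + 2] - 4)) ∧ (¬(2*a[a[lim + 1] + a[lim + 3]] ≤ 5*a[lim + 1] + 5*a[lim + 3] + 6)))) ∧ ((¬(lim = -13 ∧ h < a[0] + a[h] + 2)) → ((¬(2*store(a, h, 2*h - 3)[0] + 3*h + lim ≠ 2*store(a, h, 2*h - 3)[lim + 2] - 4)) ∧ (¬(2*store(a, h, 2*h - 3)[lim] ≤ 5*lim + 6)))); else branch requires ((h + 3*lim > 3*store(a, 0, h + 6)[lim + 3] - 3 ∧ a[4] ≤ 6) → (¬(2*store(store(a, 0, h + 6), 1, lim + 7)[lim] ≤ 5*lim + 6))) ∧ ((¬(h + 3*lim > 3*store(a, 0, h + 6)[lim + 3] - 3 ∧ a[4] ≤ 6)) → (¬(2*store(a, 0, h + 6)[lim] ≤ 5*lim + 6))).
Before the if: (h ≥ -16 → (((lim = -13 ∧ h < a[0] + a[h] + 2) → ((¬(a[lim + 1] + a[lim + 3] + 2*a[0] + 3*h ≠ 2*a[a[lim + 1] + a[lim + 3] + 2] - 4)) ∧ (¬(2*a[a[lim + 1] + a[lim + 3]] ≤ 5*a[lim + 1] + 5*a[lim + 3] + 6)))) ∧ ((¬(lim = -13 ∧ h < a[0] + a[h] + 2)) → ((¬(2*store(a, h, 2*h - 3)[0] + 3*h + lim ≠ 2*store(a, h, 2*h - 3)[lim + 2] - 4)) ∧ (¬(2*store(a, h, 2*h - 3)[lim] ≤ 5*lim + 6)))))) ∧ ((¬(h ≥ -16)) → (((h + 3*lim > 3*store(a, 0, h + 6)[lim + 3] - 3 ∧ a[4] ≤ 6) → (¬(2*store(store(a, 0, h + 6), 1, lim + 7)[lim] ≤ 5*lim + 6))) ∧ ((¬(h + 3*lim > 3*store(a, 0, h + 6)[lim + 3] - 3 ∧ a[4] ≤ 6)) → (¬(2*store(a, 0, h + 6)[lim] ≤ 5*lim + 6)))))
Before skip: (h ≥ -16 → (((lim = -13 ∧ h < a[0] + a[h] + 2) → ((¬(a[lim + 1] + a[lim + 3] + 2*a[0] + 3*h ≠ 2*a[a[lim + 1] + a[lim + 3] + 2] - 4)) ∧ (¬(2*a[a[lim + 1] + a[lim + 3]] ≤ 5*a[lim + 1] + 5*a[lim + 3] + 6)))) ∧ ((¬(lim = -13 ∧ h < a[0] + a[h] + 2)) → ((¬(2*store(a, h, 2*h - 3)[0] + 3*h + lim ≠ 2*store(a, h, 2*h - 3)[lim + 2] - 4)) ∧ (¬(2*store(a, h, 2*h - 3)[lim] ≤ 5*lim + 6)))))) ∧ ((¬(h ≥ -16)) → (((h + 3*lim > 3*store(a, 0, h + 6)[lim + 3] - 3 ∧ a[4] ≤ 6) → (¬(2*store(store(a, 0, h + 6), 1, lim + 7)[lim] ≤ 5*lim + 6))) ∧ ((¬(h + 3*lim > 3*store(a, 0, h + 6)[lim + 3] - 3 ∧ a[4] ≤ 6)) → (¬(2*store(a, 0, h + 6)[lim] ≤ 5*lim + 6)))))
The weakest precondition is (h ≥ -16 → (((lim = -13 ∧ h < a[0] + a[h] + 2) → ((¬(a[lim + 1] + a[lim + 3] + 2*a[0] + 3*h ≠ 2*a[a[lim + 1] + a[lim + 3] + 2] - 4)) ∧ (¬(2*a[a[lim + 1] + a[lim + 3]] ≤ 5*a[lim + 1] + 5*a[lim + 3] + 6)))) ∧ ((¬(lim = -13 ∧ h < a[0] + a[h] + 2)) → ((¬(2*store(a, h, 2*h - 3)[0] + 3*h + lim ≠ 2*store(a, h, 2*h - 3)[lim + 2] - 4)) ∧ (¬(2*store(a, h, 2*h - 3)[lim] ≤ 5*lim + 6)))))) ∧ ((¬(h ≥ -16)) → (((h + 3*lim > 3*store(a, 0, h + 6)[lim + 3] - 3 ∧ a[4] ≤ 6) → (¬(2*store(store(a, 0, h + 6), 1, lim + 7)[lim] ≤ 5*lim + 6))) ∧ ((¬(h + 3*lim > 3*store(a, 0, h + 6)[lim + 3] - 3 ∧ a[4] ≤ 6)) → (¬(2*store(a, 0, h + 6)[lim] ≤ 5*lim + 6))))).
Check whether (h ≥ -16 → (((lim = -13 ∧ h < a[0] + a[h] + 2) → ((¬(a[lim + 1] + a[lim + 3] + 2*a[0] + 3*h ≠ 2*a[a[lim + 1] + a[lim + 3] + 2] - 4)) ∧ (¬(2*a[a[lim + 1] + a[lim + 3]] ≤ 5*a[lim + 1] + 5*a[lim + 3] + 6)))) ∧ ((¬(lim = -13 ∧ h < a[0] + a[h])) → ((¬(2*store(a, h, 2*h - 3)[0] + 3*h + lim ≠ 2*store(a, h, 2*h - 3)[lim + 2] - 4)) ∧ (¬(2*store(a, h, 2*h - 3)[lim] ≤ 5*lim + 6)))))) ∧ ((¬(h ≥ -16)) → (((h + 3*lim > 3*store(a, 0, h + 6)[lim + 3] - 3 ∧ a[4] ≤ 6) → (¬(2*store(store(a, 0, h + 6), 1, lim + 7)[lim] ≤ 5*lim + 6))) ∧ ((¬(h + 3*lim > 3*store(a, 0, h + 6)[lim + 3] - 3 ∧ a[4] ≤ 6)) → (¬(2*store(a, 0, h + 6)[lim] ≤ 5*lim + 6))))) implies it.
Every state satisfying the precondition satisfies the weakest precondition: the implication holds.
Answer: valid


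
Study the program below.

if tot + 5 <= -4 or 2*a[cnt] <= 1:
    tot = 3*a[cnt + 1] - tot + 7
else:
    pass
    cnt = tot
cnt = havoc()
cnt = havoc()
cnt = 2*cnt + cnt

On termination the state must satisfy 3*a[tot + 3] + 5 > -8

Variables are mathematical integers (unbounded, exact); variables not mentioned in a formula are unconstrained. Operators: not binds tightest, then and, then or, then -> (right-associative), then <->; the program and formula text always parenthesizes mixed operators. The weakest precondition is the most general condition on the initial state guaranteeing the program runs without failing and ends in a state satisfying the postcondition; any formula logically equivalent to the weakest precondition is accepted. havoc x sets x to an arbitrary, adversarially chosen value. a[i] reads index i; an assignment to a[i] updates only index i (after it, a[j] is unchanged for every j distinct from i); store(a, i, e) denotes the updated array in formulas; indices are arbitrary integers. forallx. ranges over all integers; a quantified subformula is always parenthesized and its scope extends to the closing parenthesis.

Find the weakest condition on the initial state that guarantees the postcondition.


Working backward. After the program, the postcondition 3*a[tot + 3] + 5 > -8 must hold; in canonical form it is 3*a[tot + 3] > -13.
Before cnt := 2*cnt + cnt: 3*a[tot + 3] > -13
Before havoc cnt: 3*a[tot + 3] > -13
Before havoc cnt: 3*a[tot + 3] > -13
Then branch requires 3*a[3*a[cnt + 1] - tot + 10] > -13; else branch requires 3*a[tot + 3] > -13.
Before the if: ((tot <= -9 or 2*a[cnt] <= 1) -> 3*a[3*a[cnt + 1] - tot + 10] > -13) and ((not (tot <= -9 or 2*a[cnt] <= 1)) -> 3*a[tot + 3] > -13)
Answer: WP = ((tot <= -9 or 2*a[cnt] <= 1) -> 3*a[3*a[cnt + 1] - tot + 10] > -13) and ((not (tot <= -9 or 2*a[cnt] <= 1)) -> 3*a[tot + 3] > -13)


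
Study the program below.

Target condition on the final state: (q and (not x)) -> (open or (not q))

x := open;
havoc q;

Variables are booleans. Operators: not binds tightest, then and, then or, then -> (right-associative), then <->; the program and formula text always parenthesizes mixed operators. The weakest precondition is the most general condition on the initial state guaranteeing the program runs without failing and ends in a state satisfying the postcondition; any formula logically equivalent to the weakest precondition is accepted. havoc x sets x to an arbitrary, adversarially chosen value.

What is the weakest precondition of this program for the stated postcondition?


Working backward. After the program, (q and (not x)) -> (open or (not q)) must hold.
Before havoc q: (not x) -> open
Before x := open: (not open) -> open
Answer: WP = (not open) -> open


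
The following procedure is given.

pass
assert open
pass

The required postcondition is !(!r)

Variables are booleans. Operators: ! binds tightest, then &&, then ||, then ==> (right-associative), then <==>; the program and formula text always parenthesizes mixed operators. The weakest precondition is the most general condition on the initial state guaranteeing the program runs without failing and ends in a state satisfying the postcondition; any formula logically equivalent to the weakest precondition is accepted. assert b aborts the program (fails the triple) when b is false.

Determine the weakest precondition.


Working backward. After the program, the postcondition !(!r) must hold; in canonical form it is r.
Before skip: r
Before assert open: open && r
Before skip: open && r
Answer: WP = open && r


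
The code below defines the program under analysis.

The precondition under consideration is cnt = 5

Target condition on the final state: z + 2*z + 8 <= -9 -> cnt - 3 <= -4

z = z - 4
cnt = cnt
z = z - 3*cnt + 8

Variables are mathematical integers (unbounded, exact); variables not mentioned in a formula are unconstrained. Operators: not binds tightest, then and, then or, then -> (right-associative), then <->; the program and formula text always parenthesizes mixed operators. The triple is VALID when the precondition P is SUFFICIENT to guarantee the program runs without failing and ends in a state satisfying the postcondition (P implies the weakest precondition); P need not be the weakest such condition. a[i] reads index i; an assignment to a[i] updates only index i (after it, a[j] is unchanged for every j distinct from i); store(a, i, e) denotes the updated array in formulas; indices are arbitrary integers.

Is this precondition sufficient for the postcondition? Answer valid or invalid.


Working backward. After the program, the postcondition z + 2*z + 8 <= -9 -> cnt - 3 <= -4 must hold; in canonical form it is 3*z <= -17 -> cnt <= -1.
Before z := z - 3*cnt + 8: 3*z <= 9*cnt - 41 -> cnt <= -1
Before cnt := cnt: 3*z <= 9*cnt - 41 -> cnt <= -1
Before z := z - 4: 3*z <= 9*cnt - 29 -> cnt <= -1
The weakest precondition is 3*z <= 9*cnt - 29 -> cnt <= -1.
Check whether cnt = 5 implies it.
Countermodel: at the initial state cnt = 5, z = 5, the precondition holds but the weakest precondition fails.
Answer: invalid


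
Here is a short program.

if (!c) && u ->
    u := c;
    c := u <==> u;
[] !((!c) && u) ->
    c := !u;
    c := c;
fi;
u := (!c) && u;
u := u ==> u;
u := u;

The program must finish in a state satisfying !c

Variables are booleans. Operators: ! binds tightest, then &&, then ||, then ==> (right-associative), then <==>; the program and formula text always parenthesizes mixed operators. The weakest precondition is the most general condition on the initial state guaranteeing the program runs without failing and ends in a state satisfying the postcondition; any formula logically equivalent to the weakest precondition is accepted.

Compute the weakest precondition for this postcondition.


Working backward. After the program, !c must hold.
Before u := u: !c
Before u := u ==> u: !c
Before u := (!c) && u: !c
Then branch requires false; else branch requires u.
Before the if: (!((!c) && u)) && ((!((!c) && u)) ==> u)
Answer: WP = (!((!c) && u)) && ((!((!c) && u)) ==> u)


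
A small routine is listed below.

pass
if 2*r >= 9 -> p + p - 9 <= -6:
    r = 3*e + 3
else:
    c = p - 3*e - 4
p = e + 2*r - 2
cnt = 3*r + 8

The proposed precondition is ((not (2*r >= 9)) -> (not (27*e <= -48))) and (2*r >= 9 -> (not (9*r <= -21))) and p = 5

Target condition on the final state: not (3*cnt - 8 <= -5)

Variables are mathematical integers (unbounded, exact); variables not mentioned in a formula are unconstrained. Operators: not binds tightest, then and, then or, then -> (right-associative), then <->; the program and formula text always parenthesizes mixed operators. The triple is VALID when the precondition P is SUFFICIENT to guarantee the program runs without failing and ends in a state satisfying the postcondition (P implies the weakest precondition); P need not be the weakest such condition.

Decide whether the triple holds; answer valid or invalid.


Working backward. After the program, the postcondition not (3*cnt - 8 <= -5) must hold; in canonical form it is not (3*cnt <= 3).
Before cnt := 3*r + 8: not (9*r <= -21)
Before p := e + 2*r - 2: not (9*r <= -21)
Then branch requires not (27*e <= -48); else branch requires not (9*r <= -21).
Before the if: ((2*r >= 9 -> 2*p <= 3) -> (not (27*e <= -48))) and ((not (2*r >= 9 -> 2*p <= 3)) -> (not (9*r <= -21)))
Before skip: ((2*r >= 9 -> 2*p <= 3) -> (not (27*e <= -48))) and ((not (2*r >= 9 -> 2*p <= 3)) -> (not (9*r <= -21)))
The weakest precondition is ((2*r >= 9 -> 2*p <= 3) -> (not (27*e <= -48))) and ((not (2*r >= 9 -> 2*p <= 3)) -> (not (9*r <= -21))).
Check whether ((not (2*r >= 9)) -> (not (27*e <= -48))) and (2*r >= 9 -> (not (9*r <= -21))) and p = 5 implies it.
Every state satisfying the precondition satisfies the weakest precondition: the implication holds.
Answer: valid


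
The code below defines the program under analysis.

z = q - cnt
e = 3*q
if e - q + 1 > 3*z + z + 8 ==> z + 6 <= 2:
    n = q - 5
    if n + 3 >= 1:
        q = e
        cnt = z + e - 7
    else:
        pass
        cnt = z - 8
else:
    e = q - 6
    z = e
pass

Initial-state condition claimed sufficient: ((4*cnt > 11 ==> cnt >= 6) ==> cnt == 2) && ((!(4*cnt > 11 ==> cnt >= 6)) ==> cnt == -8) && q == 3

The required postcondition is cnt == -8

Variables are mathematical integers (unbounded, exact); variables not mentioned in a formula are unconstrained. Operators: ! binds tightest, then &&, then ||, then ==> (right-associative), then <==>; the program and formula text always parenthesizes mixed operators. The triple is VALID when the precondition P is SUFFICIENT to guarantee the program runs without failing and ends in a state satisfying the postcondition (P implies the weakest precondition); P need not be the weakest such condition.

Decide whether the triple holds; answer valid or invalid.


Working backward. After the program, cnt == -8 must hold.
Before skip: cnt == -8
Then branch requires (q >= 3 ==> e + z == -1) && ((!(q >= 3)) ==> z == 0); else branch requires cnt == -8.
Before the if: ((e > q + 4*z + 7 ==> z <= -4) ==> ((q >= 3 ==> e + z == -1) && ((!(q >= 3)) ==> z == 0))) && ((!(e > q + 4*z + 7 ==> z <= -4)) ==> cnt == -8)
Before e := 3*q: ((2*q > 4*z + 7 ==> z <= -4) ==> ((q >= 3 ==> 3*q + z == -1) && ((!(q >= 3)) ==> z == 0))) && ((!(2*q > 4*z + 7 ==> z <= -4)) ==> cnt == -8)
Before z := q - cnt: ((4*cnt > 2*q + 7 ==> q <= cnt - 4) ==> ((q >= 3 ==> 4*q == cnt - 1) && ((!(q >= 3)) ==> q == cnt))) && ((!(4*cnt > 2*q + 7 ==> q <= cnt - 4)) ==> cnt == -8)
The weakest precondition is ((4*cnt > 2*q + 7 ==> q <= cnt - 4) ==> ((q >= 3 ==> 4*q == cnt - 1) && ((!(q >= 3)) ==> q == cnt))) && ((!(4*cnt > 2*q + 7 ==> q <= cnt - 4)) ==> cnt == -8).
Check whether ((4*cnt > 11 ==> cnt >= 6) ==> cnt == 2) && ((!(4*cnt > 11 ==> cnt >= 6)) ==> cnt == -8) && q == 3 implies it.
Countermodel: at the initial state cnt = 2, q = 3, the precondition holds but the weakest precondition fails.
Answer: invalid


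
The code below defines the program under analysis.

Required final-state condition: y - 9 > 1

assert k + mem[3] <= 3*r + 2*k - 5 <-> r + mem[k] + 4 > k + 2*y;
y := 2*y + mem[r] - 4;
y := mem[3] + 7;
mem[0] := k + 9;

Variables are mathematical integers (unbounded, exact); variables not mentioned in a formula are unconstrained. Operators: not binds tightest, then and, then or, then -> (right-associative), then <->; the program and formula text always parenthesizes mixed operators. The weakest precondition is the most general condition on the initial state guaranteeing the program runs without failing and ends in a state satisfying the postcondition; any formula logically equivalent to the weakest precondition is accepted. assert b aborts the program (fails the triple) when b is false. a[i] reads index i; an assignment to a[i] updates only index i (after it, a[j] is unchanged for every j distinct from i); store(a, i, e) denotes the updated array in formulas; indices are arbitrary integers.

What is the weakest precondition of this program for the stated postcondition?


Working backward. After the program, the postcondition y - 9 > 1 must hold; in canonical form it is y > 10.
Before mem[0] := k + 9: y > 10
Before y := mem[3] + 7: mem[3] > 3
Before y := 2*y + mem[r] - 4: mem[3] > 3
Before assert k + mem[3] <= 3*r + 2*k - 5 <-> r + mem[k] + 4 > k + 2*y: (mem[3] <= k + 3*r - 5 <-> mem[k] + r > k + 2*y - 4) and mem[3] > 3
Answer: WP = (mem[3] <= k + 3*r - 5 <-> mem[k] + r > k + 2*y - 4) and mem[3] > 3


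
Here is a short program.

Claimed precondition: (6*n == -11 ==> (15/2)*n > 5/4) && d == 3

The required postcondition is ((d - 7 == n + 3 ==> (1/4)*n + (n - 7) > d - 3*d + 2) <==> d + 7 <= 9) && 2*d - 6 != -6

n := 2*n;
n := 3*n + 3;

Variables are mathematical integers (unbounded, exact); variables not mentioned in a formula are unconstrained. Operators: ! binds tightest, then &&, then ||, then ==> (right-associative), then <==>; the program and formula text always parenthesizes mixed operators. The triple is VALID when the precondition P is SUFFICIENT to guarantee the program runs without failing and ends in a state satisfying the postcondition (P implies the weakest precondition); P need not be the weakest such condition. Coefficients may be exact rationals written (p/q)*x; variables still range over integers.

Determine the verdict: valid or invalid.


Working backward. After the program, the postcondition ((d - 7 == n + 3 ==> (1/4)*n + (n - 7) > d - 3*d + 2) <==> d + 7 <= 9) && 2*d - 6 != -6 must hold; in canonical form it is ((d == n + 10 ==> 2*d + (5/4)*n > 9) <==> d <= 2) && 2*d != 0.
Before n := 3*n + 3: ((d == 3*n + 13 ==> 2*d + (15/4)*n > 21/4) <==> d <= 2) && 2*d != 0
Before n := 2*n: ((d == 6*n + 13 ==> 2*d + (15/2)*n > 21/4) <==> d <= 2) && 2*d != 0
The weakest precondition is ((d == 6*n + 13 ==> 2*d + (15/2)*n > 21/4) <==> d <= 2) && 2*d != 0.
Check whether (6*n == -11 ==> (15/2)*n > 5/4) && d == 3 implies it.
Countermodel: at the initial state d = 3, n = 0, the precondition holds but the weakest precondition fails.
Answer: invalid


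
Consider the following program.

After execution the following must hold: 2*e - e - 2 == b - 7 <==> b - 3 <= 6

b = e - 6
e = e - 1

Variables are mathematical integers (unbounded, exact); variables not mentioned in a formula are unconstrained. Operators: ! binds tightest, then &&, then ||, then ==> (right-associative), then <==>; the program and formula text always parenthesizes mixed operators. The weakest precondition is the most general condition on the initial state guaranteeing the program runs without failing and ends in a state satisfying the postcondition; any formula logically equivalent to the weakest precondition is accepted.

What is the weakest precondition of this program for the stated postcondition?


Working backward. After the program, the postcondition 2*e - e - 2 == b - 7 <==> b - 3 <= 6 must hold; in canonical form it is e == b - 5 <==> b <= 9.
Before e := e - 1: e == b - 4 <==> b <= 9
Before b := e - 6: !(e <= 15)
Answer: WP = !(e <= 15)


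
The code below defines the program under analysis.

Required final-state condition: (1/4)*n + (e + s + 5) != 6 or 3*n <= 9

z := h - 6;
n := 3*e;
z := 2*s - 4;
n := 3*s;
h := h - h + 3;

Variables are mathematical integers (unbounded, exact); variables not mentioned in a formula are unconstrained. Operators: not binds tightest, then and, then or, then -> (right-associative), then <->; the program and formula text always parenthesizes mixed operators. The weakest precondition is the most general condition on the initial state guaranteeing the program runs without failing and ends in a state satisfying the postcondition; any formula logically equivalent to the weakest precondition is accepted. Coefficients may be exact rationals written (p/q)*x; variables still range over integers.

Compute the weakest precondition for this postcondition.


Working backward. After the program, the postcondition (1/4)*n + (e + s + 5) != 6 or 3*n <= 9 must hold; in canonical form it is e + (1/4)*n + s != 1 or 3*n <= 9.
Before h := h - h + 3: e + (1/4)*n + s != 1 or 3*n <= 9
Before n := 3*s: e + (7/4)*s != 1 or 9*s <= 9
Before z := 2*s - 4: e + (7/4)*s != 1 or 9*s <= 9
Before n := 3*e: e + (7/4)*s != 1 or 9*s <= 9
Before z := h - 6: e + (7/4)*s != 1 or 9*s <= 9
Answer: WP = e + (7/4)*s != 1 or 9*s <= 9


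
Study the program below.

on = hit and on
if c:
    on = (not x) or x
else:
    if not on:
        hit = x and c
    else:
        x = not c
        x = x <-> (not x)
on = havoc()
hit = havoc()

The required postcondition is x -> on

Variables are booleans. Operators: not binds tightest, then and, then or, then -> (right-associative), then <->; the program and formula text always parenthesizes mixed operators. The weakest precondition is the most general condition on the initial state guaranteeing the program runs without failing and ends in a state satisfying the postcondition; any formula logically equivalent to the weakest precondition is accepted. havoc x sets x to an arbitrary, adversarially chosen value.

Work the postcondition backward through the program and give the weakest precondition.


Working backward. After the program, x -> on must hold.
Before havoc hit: x -> on
Before havoc on: not x
Then branch requires not x; else branch requires ((not on) -> (not x)) and (on -> (not ((not c) <-> c))).
Before the if: (c -> (not x)) and ((not c) -> (((not on) -> (not x)) and (on -> (not ((not c) <-> c)))))
Before on := hit and on: (c -> (not x)) and ((not c) -> (((not (hit and on)) -> (not x)) and ((hit and on) -> (not ((not c) <-> c)))))
Answer: WP = (c -> (not x)) and ((not c) -> (((not (hit and on)) -> (not x)) and ((hit and on) -> (not ((not c) <-> c)))))


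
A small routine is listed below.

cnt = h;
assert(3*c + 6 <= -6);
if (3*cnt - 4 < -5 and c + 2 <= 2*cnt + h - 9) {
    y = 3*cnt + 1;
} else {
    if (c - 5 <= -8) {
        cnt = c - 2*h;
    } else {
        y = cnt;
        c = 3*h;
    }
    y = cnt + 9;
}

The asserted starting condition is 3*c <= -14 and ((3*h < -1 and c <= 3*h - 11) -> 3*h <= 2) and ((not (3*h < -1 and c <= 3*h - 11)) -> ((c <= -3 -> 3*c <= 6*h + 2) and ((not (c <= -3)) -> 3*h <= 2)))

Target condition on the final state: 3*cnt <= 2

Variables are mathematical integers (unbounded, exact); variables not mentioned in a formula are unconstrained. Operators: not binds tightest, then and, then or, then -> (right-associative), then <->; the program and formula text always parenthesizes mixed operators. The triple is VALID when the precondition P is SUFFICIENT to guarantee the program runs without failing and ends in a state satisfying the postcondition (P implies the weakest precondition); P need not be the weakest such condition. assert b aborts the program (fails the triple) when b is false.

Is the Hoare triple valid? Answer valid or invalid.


Working backward. After the program, 3*cnt <= 2 must hold.
Then branch requires 3*cnt <= 2; else branch requires (c <= -3 -> 3*c <= 6*h + 2) and ((not (c <= -3)) -> 3*cnt <= 2).
Before the if: ((3*cnt < -1 and c <= 2*cnt + h - 11) -> 3*cnt <= 2) and ((not (3*cnt < -1 and c <= 2*cnt + h - 11)) -> ((c <= -3 -> 3*c <= 6*h + 2) and ((not (c <= -3)) -> 3*cnt <= 2)))
Before assert 3*c + 6 <= -6: 3*c <= -12 and ((3*cnt < -1 and c <= 2*cnt + h - 11) -> 3*cnt <= 2) and ((not (3*cnt < -1 and c <= 2*cnt + h - 11)) -> ((c <= -3 -> 3*c <= 6*h + 2) and ((not (c <= -3)) -> 3*cnt <= 2)))
Before cnt := h: 3*c <= -12 and ((3*h < -1 and c <= 3*h - 11) -> 3*h <= 2) and ((not (3*h < -1 and c <= 3*h - 11)) -> ((c <= -3 -> 3*c <= 6*h + 2) and ((not (c <= -3)) -> 3*h <= 2)))
The weakest precondition is 3*c <= -12 and ((3*h < -1 and c <= 3*h - 11) -> 3*h <= 2) and ((not (3*h < -1 and c <= 3*h - 11)) -> ((c <= -3 -> 3*c <= 6*h + 2) and ((not (c <= -3)) -> 3*h <= 2))).
Check whether 3*c <= -14 and ((3*h < -1 and c <= 3*h - 11) -> 3*h <= 2) and ((not (3*h < -1 and c <= 3*h - 11)) -> ((c <= -3 -> 3*c <= 6*h + 2) and ((not (c <= -3)) -> 3*h <= 2))) implies it.
Every state satisfying the precondition satisfies the weakest precondition: the implication holds.
Answer: valid


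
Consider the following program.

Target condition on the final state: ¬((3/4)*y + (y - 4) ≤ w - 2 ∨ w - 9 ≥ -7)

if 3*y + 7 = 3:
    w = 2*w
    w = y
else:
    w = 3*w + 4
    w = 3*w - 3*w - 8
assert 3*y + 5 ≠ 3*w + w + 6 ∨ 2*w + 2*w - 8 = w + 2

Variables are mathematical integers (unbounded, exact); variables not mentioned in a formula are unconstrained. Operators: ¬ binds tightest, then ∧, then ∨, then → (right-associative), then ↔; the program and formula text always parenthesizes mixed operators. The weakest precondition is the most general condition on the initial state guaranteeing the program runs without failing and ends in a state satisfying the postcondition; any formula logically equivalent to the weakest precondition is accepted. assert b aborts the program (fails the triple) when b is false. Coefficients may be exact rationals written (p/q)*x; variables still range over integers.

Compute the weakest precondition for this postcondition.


Working backward. After the program, the postcondition ¬((3/4)*y + (y - 4) ≤ w - 2 ∨ w - 9 ≥ -7) must hold; in canonical form it is ¬((7/4)*y ≤ w + 2 ∨ w ≥ 2).
Before assert 3*y + 5 ≠ 3*w + w + 6 ∨ 2*w + 2*w - 8 = w + 2: (3*y ≠ 4*w + 1 ∨ 3*w = 10) ∧ (¬((7/4)*y ≤ w + 2 ∨ w ≥ 2))
Then branch requires (y ≠ -1 ∨ 3*y = 10) ∧ (¬((3/4)*y ≤ 2 ∨ y ≥ 2)); else branch requires 3*y ≠ -31 ∧ (¬((7/4)*y ≤ -6)).
Before the if: (3*y = -4 → ((y ≠ -1 ∨ 3*y = 10) ∧ (¬((3/4)*y ≤ 2 ∨ y ≥ 2)))) ∧ ((¬(3*y = -4)) → (3*y ≠ -31 ∧ (¬((7/4)*y ≤ -6))))
Answer: WP = (3*y = -4 → ((y ≠ -1 ∨ 3*y = 10) ∧ (¬((3/4)*y ≤ 2 ∨ y ≥ 2)))) ∧ ((¬(3*y = -4)) → (3*y ≠ -31 ∧ (¬((7/4)*y ≤ -6))))


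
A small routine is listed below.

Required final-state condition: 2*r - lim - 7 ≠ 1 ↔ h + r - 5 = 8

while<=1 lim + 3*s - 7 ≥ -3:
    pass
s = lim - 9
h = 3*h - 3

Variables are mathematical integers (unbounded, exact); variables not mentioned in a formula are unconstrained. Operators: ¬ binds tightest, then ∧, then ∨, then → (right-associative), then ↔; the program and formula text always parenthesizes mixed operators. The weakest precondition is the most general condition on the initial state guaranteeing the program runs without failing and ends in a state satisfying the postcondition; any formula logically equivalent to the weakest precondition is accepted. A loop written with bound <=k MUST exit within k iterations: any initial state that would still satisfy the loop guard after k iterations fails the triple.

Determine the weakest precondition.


Working backward. After the program, the postcondition 2*r - lim - 7 ≠ 1 ↔ h + r - 5 = 8 must hold; in canonical form it is 2*r ≠ lim + 8 ↔ h + r = 13.
Before h := 3*h - 3: 2*r ≠ lim + 8 ↔ 3*h + r = 16
Before s := lim - 9: 2*r ≠ lim + 8 ↔ 3*h + r = 16
Before the loop (bound <=1), unroll the exhaustion recursion (WP_0 = exit-now case; WP_j = one more guarded iteration, up to j = 1):
  WP_0: (¬(lim + 3*s ≥ 4)) ∧ (2*r ≠ lim + 8 ↔ 3*h + r = 16)
  WP_1: (lim + 3*s ≥ 4 → ((¬(lim + 3*s ≥ 4)) ∧ (2*r ≠ lim + 8 ↔ 3*h + r = 16))) ∧ ((¬(lim + 3*s ≥ 4)) → (2*r ≠ lim + 8 ↔ 3*h + r = 16))
So before the loop: (lim + 3*s ≥ 4 → ((¬(lim + 3*s ≥ 4)) ∧ (2*r ≠ lim + 8 ↔ 3*h + r = 16))) ∧ ((¬(lim + 3*s ≥ 4)) → (2*r ≠ lim + 8 ↔ 3*h + r = 16))
Answer: WP = (lim + 3*s ≥ 4 → ((¬(lim + 3*s ≥ 4)) ∧ (2*r ≠ lim + 8 ↔ 3*h + r = 16))) ∧ ((¬(lim + 3*s ≥ 4)) → (2*r ≠ lim + 8 ↔ 3*h + r = 16))


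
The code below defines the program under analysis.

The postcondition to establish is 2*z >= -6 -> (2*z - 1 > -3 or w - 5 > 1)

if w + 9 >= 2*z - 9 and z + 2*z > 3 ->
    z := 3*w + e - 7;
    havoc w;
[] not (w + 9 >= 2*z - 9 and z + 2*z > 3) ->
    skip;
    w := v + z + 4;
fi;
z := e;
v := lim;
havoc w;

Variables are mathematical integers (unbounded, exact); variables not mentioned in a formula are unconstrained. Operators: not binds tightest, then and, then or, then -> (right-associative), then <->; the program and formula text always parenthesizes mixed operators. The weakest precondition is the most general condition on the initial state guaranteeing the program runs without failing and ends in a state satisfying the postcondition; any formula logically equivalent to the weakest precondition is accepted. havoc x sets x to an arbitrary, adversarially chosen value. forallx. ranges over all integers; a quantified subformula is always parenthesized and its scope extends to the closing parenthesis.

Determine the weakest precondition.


Working backward. After the program, the postcondition 2*z >= -6 -> (2*z - 1 > -3 or w - 5 > 1) must hold; in canonical form it is 2*z >= -6 -> (2*z > -2 or w > 6).
Before havoc w: forall w_1. (2*z >= -6 -> (2*z > -2 or w_1 > 6))
Before v := lim: forall w_1. (2*z >= -6 -> (2*z > -2 or w_1 > 6))
Before z := e: forall w_1. (2*e >= -6 -> (2*e > -2 or w_1 > 6))
Then branch requires forall w_1. (2*e >= -6 -> (2*e > -2 or w_1 > 6)); else branch requires forall w_1. (2*e >= -6 -> (2*e > -2 or w_1 > 6)).
Before the if: ((w >= 2*z - 18 and 3*z > 3) -> (forall w_1. (2*e >= -6 -> (2*e > -2 or w_1 > 6)))) and ((not (w >= 2*z - 18 and 3*z > 3)) -> (forall w_1. (2*e >= -6 -> (2*e > -2 or w_1 > 6))))
Answer: WP = ((w >= 2*z - 18 and 3*z > 3) -> (forall w_1. (2*e >= -6 -> (2*e > -2 or w_1 > 6)))) and ((not (w >= 2*z - 18 and 3*z > 3)) -> (forall w_1. (2*e >= -6 -> (2*e > -2 or w_1 > 6))))
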